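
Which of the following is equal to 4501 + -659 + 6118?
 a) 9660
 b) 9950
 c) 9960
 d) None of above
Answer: c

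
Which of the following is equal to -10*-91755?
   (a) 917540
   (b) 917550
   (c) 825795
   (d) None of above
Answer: b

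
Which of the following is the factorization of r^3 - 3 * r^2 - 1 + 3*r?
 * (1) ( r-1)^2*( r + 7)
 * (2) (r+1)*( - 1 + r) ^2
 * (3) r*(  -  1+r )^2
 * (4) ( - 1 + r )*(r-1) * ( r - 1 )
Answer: 4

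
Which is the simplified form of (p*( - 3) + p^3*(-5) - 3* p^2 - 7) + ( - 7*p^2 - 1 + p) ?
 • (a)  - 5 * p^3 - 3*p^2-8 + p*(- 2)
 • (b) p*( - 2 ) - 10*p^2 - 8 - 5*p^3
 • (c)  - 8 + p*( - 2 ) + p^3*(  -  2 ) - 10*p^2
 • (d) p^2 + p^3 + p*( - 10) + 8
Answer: b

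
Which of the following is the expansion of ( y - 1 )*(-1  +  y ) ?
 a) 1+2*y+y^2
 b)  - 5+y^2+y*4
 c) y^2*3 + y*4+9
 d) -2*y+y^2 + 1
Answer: d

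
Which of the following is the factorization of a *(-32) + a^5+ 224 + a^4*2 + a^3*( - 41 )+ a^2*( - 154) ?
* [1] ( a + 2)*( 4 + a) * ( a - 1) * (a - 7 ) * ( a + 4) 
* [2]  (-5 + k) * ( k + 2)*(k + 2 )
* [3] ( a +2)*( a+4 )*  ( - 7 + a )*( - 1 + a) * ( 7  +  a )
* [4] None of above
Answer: 1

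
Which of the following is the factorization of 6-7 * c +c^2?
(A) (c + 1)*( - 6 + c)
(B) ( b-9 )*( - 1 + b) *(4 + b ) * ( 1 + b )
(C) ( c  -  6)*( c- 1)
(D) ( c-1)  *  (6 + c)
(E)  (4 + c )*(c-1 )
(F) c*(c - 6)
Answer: C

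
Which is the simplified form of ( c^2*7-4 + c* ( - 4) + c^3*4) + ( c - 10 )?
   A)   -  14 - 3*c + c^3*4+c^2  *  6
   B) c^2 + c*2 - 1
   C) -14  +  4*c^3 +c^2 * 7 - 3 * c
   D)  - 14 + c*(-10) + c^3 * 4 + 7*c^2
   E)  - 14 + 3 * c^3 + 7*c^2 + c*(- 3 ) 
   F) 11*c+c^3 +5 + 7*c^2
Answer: C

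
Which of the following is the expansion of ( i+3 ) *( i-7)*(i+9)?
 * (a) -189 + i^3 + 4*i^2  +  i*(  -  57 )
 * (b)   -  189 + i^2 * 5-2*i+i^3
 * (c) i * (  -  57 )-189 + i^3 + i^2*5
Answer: c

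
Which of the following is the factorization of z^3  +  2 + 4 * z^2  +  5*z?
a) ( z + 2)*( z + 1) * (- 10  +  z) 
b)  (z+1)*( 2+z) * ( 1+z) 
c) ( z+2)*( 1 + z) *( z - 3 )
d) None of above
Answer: b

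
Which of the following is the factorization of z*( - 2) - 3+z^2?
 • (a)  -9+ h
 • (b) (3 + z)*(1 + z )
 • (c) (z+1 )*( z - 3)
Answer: c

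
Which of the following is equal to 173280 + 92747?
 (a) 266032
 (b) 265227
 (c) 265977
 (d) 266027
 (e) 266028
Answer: d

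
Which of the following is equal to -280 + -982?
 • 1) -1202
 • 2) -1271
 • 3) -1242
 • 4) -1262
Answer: 4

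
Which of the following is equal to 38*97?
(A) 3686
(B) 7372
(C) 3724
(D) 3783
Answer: A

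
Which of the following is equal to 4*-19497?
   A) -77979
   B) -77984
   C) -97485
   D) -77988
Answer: D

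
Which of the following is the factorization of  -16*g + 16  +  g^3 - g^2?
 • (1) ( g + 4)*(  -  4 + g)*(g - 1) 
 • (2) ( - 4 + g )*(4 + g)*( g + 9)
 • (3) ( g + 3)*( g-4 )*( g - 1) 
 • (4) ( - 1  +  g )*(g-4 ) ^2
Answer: 1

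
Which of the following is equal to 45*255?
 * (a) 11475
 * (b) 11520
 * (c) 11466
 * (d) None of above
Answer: a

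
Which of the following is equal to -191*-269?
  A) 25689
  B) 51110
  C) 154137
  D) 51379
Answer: D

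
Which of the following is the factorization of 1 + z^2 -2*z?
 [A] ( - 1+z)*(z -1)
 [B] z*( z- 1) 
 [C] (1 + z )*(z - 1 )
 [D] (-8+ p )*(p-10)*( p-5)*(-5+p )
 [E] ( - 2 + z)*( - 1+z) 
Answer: A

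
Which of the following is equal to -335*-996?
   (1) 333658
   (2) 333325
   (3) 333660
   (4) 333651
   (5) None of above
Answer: 3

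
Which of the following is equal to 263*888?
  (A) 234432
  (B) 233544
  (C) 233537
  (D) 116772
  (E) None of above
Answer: B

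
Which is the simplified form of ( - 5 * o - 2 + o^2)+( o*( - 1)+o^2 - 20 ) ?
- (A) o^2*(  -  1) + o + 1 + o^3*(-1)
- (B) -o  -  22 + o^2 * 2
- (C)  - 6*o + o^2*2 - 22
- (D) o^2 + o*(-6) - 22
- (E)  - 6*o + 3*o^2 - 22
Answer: C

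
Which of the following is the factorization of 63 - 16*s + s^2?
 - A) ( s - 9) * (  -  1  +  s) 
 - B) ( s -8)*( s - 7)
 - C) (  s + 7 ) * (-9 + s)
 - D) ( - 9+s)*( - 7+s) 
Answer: D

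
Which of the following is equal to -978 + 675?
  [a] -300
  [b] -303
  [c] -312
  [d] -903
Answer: b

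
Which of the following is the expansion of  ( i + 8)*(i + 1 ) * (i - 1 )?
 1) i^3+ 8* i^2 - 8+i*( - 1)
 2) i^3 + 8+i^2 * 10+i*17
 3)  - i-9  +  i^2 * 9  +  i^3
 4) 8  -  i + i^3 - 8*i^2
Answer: 1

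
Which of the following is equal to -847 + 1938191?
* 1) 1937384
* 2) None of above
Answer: 2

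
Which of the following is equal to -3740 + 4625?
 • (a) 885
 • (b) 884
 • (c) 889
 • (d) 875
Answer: a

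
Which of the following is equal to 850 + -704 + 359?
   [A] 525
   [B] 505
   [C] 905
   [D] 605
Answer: B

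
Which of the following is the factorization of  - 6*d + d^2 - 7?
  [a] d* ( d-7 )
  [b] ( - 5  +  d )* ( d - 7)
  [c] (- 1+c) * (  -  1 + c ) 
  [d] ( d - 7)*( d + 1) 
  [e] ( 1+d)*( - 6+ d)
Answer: d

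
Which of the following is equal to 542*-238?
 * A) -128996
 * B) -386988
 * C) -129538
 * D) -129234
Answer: A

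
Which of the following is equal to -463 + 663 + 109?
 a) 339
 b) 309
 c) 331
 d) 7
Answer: b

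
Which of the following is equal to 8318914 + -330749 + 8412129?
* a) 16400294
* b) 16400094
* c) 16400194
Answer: a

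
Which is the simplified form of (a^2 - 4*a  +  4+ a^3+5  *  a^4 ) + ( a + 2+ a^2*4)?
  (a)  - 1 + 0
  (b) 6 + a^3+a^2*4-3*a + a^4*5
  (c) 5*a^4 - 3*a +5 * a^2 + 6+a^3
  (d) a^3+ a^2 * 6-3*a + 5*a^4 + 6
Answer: c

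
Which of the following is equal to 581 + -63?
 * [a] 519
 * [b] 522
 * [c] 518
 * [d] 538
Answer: c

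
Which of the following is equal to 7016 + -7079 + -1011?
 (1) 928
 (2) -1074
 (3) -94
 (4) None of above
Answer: 2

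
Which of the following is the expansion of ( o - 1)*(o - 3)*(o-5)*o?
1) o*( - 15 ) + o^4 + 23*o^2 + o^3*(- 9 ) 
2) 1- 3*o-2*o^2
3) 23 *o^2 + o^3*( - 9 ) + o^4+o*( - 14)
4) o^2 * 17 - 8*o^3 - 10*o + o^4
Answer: 1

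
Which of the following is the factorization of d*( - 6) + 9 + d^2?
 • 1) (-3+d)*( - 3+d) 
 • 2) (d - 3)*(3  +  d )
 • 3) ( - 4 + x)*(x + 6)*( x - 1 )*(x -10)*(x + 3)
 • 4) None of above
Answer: 1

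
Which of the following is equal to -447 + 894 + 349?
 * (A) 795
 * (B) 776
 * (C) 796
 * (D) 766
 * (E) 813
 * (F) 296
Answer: C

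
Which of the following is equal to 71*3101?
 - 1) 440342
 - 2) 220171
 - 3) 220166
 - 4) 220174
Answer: 2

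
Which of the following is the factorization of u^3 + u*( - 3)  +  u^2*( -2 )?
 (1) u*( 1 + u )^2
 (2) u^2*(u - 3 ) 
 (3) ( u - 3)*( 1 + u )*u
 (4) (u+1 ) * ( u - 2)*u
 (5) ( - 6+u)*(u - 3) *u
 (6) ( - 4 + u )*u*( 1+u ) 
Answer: 3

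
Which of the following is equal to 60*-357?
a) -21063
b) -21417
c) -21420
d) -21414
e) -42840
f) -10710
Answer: c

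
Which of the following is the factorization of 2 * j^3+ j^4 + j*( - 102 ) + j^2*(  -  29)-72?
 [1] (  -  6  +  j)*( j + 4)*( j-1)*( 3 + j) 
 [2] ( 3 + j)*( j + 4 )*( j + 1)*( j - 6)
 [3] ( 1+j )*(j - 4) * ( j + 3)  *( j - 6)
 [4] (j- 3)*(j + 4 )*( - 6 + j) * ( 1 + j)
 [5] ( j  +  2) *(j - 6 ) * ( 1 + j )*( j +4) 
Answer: 2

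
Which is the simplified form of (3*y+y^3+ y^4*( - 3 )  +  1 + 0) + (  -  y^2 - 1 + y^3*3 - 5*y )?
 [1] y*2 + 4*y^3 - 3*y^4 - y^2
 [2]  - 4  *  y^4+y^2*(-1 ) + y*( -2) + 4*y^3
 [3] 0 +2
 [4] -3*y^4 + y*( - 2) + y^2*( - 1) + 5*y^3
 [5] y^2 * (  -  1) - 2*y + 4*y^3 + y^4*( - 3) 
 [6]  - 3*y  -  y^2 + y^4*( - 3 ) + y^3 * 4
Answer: 5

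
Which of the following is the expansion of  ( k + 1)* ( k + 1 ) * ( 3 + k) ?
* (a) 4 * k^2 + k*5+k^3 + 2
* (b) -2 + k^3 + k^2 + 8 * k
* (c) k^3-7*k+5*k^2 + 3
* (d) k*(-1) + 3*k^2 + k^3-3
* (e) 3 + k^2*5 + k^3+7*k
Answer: e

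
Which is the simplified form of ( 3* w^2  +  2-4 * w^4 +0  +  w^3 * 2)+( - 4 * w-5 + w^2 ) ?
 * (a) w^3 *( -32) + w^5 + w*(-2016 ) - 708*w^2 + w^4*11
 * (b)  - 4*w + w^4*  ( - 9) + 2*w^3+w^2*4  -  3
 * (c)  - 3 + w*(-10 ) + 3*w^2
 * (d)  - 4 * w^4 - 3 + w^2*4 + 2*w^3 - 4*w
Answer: d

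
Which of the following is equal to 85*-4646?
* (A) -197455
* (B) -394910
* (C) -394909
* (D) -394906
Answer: B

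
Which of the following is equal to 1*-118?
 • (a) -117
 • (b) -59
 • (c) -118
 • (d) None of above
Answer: c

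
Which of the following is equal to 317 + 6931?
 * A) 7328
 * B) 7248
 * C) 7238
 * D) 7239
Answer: B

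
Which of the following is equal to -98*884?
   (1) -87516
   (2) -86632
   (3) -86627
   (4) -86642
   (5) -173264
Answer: 2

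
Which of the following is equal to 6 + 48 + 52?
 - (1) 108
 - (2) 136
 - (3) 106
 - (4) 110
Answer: 3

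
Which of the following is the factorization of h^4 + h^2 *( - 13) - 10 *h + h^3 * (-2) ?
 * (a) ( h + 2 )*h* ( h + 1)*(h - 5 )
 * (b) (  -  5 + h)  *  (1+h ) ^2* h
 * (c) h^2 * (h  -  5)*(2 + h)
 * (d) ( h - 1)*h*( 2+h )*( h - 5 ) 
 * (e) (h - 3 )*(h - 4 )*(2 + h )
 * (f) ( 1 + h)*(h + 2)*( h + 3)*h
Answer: a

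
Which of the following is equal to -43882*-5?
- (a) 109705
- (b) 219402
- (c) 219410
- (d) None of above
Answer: c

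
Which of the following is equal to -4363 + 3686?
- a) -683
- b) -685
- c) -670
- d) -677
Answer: d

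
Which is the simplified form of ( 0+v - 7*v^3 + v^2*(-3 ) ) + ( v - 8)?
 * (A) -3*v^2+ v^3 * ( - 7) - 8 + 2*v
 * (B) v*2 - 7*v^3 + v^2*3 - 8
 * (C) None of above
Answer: A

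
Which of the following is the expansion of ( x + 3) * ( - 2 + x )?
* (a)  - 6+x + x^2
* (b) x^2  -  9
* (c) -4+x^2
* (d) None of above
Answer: a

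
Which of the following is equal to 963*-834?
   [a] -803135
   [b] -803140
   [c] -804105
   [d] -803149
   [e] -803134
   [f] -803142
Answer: f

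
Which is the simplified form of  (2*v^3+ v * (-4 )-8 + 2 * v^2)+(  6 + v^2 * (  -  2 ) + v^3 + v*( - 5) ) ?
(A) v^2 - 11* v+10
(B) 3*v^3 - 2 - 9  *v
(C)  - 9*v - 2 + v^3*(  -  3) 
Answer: B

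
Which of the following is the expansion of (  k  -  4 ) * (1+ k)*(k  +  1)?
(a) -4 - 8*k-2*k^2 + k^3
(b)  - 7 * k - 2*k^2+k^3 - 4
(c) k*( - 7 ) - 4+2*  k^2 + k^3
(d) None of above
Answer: b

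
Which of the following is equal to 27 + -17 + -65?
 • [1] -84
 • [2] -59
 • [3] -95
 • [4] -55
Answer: 4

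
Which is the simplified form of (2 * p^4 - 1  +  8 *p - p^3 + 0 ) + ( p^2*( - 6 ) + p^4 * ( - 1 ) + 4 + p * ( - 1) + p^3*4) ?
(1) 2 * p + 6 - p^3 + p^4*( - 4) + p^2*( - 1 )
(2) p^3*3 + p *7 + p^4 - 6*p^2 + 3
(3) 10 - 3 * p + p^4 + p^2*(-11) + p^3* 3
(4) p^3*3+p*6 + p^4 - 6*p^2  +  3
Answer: 2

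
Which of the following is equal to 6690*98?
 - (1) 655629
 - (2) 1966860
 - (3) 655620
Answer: 3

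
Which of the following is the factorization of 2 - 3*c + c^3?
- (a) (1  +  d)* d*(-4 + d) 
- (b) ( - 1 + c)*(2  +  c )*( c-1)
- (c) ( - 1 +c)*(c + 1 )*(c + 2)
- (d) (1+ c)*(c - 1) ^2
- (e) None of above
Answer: b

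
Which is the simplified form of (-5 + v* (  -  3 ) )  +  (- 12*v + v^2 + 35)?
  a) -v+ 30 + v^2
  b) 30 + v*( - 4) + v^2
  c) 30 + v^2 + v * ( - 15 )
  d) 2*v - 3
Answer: c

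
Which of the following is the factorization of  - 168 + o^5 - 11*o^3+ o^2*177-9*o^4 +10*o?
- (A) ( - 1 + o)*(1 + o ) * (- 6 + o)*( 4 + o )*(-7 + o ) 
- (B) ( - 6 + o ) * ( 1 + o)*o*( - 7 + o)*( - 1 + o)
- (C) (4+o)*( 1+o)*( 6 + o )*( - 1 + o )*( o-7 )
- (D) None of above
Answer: A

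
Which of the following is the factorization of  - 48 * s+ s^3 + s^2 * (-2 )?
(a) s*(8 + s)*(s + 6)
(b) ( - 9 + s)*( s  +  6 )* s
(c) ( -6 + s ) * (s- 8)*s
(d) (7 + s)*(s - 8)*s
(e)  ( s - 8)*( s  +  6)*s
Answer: e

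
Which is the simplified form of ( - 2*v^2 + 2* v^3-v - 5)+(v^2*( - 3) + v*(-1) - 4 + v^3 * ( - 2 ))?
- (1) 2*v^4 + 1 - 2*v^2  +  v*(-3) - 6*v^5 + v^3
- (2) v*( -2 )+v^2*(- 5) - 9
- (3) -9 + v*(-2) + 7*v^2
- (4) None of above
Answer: 2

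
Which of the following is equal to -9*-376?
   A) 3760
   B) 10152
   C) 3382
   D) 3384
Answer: D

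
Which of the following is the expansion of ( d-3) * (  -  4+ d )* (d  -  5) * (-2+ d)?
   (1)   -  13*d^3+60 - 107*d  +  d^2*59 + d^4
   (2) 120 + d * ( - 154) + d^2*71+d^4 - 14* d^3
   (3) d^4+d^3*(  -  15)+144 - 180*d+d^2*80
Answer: 2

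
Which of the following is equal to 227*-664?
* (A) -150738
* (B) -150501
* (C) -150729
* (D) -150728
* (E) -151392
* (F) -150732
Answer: D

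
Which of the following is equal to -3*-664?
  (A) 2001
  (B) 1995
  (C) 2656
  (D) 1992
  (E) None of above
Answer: D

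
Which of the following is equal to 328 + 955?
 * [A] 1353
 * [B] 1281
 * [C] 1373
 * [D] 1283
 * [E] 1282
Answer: D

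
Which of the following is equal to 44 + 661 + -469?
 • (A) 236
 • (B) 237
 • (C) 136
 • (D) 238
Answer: A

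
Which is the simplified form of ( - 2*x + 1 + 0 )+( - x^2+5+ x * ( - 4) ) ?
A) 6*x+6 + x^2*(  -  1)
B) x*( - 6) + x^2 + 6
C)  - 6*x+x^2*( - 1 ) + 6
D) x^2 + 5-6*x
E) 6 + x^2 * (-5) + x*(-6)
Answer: C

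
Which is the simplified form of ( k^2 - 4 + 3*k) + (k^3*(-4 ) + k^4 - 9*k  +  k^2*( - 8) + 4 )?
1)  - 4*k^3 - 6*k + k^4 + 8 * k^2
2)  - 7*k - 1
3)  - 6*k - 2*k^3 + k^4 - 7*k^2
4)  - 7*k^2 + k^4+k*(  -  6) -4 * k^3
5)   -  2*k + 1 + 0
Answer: 4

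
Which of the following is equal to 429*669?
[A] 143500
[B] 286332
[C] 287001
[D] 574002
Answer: C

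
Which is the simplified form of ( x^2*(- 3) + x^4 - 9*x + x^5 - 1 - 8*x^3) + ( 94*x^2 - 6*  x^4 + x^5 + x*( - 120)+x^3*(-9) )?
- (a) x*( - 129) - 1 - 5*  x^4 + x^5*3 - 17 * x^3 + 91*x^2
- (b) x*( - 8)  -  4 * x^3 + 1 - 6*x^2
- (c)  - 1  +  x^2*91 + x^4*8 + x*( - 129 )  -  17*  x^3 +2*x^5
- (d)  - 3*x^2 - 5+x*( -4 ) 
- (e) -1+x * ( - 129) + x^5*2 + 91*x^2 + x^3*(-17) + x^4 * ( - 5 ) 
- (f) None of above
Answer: e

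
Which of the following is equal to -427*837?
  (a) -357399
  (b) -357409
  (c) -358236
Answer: a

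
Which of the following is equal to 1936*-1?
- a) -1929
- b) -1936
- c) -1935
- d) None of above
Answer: b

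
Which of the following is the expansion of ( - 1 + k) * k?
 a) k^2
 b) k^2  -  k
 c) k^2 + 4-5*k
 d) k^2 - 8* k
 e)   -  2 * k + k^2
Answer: b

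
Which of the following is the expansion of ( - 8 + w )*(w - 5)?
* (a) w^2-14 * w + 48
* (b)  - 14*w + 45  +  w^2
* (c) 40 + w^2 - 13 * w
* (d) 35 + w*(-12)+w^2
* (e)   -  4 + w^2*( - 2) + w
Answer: c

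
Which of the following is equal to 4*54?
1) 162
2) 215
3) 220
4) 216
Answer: 4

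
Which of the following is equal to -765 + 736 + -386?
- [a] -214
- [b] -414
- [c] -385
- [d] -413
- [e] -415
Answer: e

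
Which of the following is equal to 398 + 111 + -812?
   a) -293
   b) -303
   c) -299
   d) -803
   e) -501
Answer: b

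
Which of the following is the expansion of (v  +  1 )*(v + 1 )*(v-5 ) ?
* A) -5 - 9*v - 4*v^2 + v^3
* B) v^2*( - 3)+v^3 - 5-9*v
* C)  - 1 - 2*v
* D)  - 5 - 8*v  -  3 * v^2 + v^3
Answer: B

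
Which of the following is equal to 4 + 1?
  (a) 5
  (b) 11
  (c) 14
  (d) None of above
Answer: a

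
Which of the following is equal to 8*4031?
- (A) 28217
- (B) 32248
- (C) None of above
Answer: B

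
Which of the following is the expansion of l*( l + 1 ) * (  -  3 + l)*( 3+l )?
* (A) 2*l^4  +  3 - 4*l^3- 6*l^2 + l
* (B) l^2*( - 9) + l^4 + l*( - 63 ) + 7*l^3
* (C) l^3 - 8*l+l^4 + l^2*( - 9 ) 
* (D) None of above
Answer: D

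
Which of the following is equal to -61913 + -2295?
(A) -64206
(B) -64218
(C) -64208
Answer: C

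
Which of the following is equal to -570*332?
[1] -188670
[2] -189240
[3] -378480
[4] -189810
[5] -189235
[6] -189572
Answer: 2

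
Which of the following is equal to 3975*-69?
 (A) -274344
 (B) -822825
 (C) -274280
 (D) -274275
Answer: D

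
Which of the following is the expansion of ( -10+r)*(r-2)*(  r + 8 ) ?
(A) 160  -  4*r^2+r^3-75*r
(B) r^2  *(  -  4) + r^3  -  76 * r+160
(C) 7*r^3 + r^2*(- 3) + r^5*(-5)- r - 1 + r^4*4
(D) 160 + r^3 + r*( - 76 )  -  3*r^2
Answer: B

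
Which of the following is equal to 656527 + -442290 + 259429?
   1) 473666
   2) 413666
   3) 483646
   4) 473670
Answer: 1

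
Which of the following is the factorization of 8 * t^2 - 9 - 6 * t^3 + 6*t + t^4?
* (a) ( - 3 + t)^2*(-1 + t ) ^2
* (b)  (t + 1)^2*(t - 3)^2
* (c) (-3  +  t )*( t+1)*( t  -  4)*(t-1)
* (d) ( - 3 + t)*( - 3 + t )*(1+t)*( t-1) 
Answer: d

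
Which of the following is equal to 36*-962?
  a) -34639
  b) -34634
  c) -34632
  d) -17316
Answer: c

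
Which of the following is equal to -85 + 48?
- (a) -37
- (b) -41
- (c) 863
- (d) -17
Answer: a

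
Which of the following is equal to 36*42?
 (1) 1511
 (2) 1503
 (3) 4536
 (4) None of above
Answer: 4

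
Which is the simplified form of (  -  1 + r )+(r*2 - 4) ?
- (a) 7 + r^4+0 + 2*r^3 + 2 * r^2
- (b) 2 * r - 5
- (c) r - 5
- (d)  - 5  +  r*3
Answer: d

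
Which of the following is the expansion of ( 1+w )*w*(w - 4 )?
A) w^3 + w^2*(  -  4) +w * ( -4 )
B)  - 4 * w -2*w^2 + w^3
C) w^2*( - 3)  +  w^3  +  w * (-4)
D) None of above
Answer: C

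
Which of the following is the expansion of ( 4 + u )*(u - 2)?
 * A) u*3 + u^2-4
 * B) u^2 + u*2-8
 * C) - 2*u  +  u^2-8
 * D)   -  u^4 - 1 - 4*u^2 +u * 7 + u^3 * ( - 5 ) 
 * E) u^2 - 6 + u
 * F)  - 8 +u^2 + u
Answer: B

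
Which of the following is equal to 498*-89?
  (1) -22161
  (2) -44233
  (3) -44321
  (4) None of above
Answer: 4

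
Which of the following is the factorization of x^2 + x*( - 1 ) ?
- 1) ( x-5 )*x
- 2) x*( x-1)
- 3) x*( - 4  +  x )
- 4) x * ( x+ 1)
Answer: 2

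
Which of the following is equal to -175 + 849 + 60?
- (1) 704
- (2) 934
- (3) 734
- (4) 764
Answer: 3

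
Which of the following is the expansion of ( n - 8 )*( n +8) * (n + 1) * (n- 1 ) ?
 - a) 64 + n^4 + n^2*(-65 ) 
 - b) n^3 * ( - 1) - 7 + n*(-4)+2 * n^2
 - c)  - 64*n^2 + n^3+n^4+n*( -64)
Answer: a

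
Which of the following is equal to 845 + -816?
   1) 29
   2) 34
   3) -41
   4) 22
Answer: 1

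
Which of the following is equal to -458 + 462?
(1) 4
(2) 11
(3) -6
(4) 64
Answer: 1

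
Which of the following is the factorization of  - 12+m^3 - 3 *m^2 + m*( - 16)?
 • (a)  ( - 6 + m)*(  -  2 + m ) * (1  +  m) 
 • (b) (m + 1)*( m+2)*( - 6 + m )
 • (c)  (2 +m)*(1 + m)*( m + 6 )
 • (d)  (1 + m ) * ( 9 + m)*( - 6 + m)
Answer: b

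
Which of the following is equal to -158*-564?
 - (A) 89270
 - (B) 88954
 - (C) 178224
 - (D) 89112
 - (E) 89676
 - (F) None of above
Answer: D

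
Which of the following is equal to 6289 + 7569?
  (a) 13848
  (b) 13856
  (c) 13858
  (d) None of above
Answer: c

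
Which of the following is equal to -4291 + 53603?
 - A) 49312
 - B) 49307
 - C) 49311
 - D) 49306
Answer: A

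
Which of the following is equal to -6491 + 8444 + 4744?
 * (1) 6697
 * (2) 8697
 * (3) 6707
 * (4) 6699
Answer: 1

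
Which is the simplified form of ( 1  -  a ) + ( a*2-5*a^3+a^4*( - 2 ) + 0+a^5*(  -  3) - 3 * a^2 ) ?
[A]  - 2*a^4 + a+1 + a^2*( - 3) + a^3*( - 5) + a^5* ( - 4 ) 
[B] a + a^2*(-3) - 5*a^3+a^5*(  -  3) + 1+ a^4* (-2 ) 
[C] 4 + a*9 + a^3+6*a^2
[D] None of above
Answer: B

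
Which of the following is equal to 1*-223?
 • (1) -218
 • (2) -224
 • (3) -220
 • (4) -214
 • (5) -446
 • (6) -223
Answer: 6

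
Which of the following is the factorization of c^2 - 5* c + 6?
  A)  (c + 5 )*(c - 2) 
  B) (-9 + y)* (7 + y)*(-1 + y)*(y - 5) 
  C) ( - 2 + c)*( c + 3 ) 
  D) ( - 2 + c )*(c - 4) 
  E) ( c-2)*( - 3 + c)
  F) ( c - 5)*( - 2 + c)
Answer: E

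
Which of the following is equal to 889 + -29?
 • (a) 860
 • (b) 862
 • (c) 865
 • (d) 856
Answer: a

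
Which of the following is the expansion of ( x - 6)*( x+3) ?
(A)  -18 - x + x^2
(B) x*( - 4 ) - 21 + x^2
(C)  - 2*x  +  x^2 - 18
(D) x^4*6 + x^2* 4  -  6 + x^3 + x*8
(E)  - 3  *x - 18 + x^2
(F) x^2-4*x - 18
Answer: E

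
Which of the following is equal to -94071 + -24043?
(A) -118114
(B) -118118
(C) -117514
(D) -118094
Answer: A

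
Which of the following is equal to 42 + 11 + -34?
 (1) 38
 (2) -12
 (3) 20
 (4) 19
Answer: 4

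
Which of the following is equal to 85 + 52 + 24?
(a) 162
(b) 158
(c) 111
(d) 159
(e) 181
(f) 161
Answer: f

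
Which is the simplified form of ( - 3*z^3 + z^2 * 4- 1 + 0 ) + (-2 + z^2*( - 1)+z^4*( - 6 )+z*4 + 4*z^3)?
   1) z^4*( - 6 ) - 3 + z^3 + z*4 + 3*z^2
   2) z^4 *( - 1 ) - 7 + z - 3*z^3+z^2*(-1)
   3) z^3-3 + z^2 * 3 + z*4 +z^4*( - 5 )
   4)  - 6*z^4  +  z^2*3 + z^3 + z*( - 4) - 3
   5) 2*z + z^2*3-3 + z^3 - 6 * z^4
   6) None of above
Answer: 1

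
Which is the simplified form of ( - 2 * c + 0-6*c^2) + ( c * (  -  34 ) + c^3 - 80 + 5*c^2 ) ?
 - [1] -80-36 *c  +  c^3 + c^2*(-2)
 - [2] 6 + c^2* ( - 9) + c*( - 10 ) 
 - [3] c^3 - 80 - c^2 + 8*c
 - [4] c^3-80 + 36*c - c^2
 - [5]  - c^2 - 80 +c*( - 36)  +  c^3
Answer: 5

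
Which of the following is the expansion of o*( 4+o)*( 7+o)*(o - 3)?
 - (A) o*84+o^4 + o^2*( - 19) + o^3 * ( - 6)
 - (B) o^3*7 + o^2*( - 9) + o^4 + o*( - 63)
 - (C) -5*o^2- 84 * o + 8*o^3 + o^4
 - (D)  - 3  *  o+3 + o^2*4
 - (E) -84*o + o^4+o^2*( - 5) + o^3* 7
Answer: C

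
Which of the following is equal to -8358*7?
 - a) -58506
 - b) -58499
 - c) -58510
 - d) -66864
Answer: a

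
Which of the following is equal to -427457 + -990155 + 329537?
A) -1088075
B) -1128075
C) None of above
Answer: A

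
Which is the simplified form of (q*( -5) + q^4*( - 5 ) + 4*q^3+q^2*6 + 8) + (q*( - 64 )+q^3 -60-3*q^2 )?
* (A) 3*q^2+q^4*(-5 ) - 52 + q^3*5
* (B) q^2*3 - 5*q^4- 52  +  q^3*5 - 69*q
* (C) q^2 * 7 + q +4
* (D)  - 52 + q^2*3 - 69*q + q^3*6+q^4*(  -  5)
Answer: B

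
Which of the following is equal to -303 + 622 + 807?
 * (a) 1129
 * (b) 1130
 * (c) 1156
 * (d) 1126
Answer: d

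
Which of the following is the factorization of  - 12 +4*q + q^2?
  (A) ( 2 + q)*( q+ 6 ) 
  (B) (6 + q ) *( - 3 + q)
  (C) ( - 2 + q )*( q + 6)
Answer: C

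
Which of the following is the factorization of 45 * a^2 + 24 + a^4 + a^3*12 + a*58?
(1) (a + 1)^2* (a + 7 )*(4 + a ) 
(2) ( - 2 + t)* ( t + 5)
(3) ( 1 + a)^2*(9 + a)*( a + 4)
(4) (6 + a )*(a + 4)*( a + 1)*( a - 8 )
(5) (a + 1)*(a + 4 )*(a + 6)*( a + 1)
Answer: 5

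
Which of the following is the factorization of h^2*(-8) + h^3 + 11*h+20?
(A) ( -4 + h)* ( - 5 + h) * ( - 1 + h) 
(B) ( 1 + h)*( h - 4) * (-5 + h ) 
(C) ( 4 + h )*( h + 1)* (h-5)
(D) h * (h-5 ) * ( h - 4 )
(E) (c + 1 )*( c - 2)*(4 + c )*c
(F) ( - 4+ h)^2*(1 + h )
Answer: B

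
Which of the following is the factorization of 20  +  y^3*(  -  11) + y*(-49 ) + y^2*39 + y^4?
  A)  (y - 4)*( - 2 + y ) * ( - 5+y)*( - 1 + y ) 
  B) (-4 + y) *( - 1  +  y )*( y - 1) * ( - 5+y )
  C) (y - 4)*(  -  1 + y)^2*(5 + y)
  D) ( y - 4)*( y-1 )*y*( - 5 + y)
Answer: B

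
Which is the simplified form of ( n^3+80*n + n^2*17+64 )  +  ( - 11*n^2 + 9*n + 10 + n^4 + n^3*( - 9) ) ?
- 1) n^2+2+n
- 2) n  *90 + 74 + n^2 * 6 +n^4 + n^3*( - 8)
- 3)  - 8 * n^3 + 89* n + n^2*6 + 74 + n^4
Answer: 3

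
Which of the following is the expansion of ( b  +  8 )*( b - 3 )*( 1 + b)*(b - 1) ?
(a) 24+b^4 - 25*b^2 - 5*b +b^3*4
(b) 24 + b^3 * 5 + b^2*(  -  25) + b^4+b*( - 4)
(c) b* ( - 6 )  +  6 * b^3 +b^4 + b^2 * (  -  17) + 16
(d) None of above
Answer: d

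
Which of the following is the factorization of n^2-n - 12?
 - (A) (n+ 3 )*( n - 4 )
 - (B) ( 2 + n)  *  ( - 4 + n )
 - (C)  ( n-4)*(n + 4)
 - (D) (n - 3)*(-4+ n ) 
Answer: A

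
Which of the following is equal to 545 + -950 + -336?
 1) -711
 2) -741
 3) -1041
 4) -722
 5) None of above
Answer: 2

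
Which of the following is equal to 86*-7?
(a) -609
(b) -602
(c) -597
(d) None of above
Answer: b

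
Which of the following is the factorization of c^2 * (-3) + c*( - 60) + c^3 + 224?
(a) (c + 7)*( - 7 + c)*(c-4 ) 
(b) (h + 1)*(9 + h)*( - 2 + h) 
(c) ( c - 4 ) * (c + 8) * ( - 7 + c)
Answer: c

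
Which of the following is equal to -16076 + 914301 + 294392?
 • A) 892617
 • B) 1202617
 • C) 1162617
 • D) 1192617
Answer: D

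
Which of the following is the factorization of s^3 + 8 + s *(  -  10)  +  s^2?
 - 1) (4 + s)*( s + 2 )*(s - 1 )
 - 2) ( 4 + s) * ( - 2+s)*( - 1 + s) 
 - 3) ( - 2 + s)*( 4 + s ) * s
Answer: 2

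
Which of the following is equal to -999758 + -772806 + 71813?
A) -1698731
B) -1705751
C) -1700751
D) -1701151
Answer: C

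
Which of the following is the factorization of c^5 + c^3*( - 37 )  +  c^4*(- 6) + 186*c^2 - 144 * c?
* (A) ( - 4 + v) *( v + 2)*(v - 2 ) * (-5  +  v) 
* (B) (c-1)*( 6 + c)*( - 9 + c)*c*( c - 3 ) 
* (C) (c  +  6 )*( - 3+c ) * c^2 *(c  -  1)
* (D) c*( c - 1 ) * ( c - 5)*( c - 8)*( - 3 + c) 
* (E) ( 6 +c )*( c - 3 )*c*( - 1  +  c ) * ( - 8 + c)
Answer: E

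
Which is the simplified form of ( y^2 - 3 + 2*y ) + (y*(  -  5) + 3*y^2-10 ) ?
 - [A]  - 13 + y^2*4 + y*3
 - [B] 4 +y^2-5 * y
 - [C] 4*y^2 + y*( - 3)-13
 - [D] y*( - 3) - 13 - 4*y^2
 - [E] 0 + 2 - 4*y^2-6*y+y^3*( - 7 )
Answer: C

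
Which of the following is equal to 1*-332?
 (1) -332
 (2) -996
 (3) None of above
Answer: 1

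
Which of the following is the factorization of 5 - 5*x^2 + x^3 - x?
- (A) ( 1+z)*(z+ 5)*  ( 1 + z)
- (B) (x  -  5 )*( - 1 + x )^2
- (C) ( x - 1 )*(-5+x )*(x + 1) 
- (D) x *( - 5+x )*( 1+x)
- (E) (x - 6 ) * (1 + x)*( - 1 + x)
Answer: C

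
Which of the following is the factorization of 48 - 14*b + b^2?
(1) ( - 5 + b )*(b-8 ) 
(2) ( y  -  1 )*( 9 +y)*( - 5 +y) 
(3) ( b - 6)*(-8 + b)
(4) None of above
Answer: 3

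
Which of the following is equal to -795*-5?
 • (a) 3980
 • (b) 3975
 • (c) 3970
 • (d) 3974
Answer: b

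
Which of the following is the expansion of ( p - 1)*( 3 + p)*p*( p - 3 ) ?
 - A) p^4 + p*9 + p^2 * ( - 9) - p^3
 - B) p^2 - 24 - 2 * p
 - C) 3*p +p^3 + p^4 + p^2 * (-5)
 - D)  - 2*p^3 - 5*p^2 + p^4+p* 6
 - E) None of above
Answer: A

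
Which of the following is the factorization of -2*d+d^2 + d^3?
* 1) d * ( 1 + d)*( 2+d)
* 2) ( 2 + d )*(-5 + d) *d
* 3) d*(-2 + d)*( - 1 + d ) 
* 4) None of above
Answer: 4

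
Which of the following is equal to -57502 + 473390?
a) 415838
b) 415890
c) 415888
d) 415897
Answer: c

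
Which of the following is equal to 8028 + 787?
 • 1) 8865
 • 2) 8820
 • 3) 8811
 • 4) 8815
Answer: 4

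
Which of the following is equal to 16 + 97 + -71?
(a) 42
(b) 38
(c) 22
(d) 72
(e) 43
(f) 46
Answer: a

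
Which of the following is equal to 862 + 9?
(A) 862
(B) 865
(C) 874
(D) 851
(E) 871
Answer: E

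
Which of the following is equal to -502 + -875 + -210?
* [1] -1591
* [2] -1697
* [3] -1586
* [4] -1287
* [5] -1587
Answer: 5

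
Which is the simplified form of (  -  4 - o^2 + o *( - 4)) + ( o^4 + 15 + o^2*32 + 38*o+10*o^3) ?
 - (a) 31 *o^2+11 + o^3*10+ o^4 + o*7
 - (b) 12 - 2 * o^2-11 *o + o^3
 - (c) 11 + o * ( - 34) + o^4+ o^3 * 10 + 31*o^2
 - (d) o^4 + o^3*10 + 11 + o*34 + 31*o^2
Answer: d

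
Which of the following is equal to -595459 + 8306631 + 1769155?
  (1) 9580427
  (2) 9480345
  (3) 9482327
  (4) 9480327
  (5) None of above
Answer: 4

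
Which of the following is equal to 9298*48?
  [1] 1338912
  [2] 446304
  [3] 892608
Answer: 2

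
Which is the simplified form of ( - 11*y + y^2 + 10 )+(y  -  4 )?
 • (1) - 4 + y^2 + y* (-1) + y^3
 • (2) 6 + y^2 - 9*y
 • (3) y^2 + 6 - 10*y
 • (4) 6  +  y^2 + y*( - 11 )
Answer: 3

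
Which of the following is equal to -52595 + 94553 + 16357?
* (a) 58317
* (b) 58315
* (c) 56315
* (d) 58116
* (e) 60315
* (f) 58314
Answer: b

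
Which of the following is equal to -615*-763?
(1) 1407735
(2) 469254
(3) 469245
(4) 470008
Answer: 3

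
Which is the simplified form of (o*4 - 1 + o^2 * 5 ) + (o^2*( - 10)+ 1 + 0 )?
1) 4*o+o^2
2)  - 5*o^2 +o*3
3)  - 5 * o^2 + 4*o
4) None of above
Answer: 3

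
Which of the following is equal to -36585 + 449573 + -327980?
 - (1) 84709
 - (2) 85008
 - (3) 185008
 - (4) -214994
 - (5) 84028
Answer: 2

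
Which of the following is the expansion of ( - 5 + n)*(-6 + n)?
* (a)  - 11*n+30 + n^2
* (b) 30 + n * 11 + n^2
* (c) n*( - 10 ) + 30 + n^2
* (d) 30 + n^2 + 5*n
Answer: a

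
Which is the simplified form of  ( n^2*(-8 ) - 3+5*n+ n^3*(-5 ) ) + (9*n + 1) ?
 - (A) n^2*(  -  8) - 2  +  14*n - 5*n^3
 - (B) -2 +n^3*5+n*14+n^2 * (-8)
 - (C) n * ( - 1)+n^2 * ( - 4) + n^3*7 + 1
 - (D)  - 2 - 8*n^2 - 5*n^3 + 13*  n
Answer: A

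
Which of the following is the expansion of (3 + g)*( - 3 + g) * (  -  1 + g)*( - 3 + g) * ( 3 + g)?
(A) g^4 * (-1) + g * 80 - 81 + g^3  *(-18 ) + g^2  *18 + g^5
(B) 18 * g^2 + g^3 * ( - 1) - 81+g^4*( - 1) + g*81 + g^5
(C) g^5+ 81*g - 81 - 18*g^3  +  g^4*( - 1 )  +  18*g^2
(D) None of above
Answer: C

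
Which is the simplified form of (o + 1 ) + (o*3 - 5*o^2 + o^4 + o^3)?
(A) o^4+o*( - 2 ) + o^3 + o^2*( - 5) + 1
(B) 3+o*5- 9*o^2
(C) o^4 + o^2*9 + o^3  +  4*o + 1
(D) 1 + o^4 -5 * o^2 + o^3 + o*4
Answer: D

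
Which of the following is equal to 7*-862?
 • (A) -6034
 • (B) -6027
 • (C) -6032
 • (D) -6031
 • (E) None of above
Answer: A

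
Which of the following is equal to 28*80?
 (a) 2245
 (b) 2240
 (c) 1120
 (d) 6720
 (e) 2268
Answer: b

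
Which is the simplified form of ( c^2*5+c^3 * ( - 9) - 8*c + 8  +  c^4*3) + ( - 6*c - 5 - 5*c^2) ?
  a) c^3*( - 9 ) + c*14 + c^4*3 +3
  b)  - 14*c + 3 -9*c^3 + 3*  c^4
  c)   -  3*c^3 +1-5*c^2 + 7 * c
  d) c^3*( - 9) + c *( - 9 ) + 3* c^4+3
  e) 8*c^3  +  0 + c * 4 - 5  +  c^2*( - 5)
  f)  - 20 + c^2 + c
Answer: b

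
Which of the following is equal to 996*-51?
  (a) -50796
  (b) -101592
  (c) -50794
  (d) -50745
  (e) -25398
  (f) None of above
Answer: a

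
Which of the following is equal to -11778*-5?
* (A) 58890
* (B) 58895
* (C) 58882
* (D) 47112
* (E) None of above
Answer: A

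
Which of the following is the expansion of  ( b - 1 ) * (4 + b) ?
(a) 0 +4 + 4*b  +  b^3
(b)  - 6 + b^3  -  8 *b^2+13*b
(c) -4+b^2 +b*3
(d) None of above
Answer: c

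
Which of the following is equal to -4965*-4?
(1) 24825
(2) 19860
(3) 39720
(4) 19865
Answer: 2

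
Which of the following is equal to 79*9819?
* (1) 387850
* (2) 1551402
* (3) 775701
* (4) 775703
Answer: 3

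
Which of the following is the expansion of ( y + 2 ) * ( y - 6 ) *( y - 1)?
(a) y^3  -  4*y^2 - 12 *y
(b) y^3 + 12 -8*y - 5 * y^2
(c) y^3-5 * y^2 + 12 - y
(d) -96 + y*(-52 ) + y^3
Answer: b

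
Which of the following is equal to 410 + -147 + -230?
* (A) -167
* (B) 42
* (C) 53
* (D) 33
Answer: D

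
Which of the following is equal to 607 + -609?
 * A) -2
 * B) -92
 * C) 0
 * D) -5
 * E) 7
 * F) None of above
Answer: A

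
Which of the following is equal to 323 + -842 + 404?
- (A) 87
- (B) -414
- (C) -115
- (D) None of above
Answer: C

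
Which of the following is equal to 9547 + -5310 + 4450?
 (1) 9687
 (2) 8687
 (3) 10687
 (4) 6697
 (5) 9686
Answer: 2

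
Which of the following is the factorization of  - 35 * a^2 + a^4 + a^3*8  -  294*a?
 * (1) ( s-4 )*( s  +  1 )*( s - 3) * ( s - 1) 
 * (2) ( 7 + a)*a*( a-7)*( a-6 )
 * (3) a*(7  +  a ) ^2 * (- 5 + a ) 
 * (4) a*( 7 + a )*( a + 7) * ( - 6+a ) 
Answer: 4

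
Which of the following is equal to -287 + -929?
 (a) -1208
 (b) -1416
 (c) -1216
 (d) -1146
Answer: c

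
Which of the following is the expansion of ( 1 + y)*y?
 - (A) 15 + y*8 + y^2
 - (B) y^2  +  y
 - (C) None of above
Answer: B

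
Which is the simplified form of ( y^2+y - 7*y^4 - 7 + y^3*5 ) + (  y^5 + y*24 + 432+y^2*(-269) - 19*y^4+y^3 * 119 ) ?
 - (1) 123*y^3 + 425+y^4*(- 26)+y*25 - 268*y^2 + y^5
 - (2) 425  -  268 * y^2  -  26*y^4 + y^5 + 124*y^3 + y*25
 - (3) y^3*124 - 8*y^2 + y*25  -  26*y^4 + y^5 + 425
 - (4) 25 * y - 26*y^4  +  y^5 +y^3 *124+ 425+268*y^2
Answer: 2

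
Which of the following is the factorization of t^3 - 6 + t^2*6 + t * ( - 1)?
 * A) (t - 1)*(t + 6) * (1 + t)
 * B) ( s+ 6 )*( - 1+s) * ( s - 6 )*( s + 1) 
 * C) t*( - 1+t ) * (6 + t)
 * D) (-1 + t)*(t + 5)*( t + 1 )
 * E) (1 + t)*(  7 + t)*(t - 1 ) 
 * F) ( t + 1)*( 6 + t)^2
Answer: A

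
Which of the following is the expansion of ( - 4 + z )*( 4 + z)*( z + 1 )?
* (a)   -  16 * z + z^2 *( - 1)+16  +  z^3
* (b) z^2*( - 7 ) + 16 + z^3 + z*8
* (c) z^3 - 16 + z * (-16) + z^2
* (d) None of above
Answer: c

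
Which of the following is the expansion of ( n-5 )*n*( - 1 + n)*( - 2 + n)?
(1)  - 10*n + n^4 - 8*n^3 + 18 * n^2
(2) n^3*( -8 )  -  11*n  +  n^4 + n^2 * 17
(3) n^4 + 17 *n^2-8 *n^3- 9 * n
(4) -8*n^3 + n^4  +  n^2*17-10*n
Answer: 4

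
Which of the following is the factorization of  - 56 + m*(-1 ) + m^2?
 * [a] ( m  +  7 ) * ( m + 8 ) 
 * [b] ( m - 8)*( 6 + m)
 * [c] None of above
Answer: c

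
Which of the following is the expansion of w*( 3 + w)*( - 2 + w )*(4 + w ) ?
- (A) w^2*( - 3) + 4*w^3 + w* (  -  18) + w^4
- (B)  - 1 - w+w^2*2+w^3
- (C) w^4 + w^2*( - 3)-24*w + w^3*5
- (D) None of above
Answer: D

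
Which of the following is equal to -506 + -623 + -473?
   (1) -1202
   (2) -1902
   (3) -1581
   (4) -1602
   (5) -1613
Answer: 4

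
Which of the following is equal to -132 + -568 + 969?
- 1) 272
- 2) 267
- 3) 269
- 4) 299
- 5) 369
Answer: 3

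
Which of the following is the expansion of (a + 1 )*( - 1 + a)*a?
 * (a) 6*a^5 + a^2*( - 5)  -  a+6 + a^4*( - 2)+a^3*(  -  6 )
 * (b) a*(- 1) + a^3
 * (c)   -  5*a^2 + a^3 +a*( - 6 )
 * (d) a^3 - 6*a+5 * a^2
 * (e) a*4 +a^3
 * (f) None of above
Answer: b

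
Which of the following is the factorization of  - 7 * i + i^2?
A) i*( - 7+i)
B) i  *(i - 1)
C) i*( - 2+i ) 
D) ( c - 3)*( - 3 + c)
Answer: A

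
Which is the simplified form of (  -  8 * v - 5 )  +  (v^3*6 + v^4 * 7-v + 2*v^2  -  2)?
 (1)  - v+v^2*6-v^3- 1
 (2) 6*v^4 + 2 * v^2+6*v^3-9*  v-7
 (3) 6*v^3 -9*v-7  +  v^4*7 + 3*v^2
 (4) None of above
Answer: 4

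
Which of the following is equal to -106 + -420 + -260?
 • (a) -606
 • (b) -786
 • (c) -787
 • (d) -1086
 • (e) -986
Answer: b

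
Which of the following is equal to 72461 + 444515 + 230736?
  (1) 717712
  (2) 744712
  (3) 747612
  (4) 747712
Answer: 4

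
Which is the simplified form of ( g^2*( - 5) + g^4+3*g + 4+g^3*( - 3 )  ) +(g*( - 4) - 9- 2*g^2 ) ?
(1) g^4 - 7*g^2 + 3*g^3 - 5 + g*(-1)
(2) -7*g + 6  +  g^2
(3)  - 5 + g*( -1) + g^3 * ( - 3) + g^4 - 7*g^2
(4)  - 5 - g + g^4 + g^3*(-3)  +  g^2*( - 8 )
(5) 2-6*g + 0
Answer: 3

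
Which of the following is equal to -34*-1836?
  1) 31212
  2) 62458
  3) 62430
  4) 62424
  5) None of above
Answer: 4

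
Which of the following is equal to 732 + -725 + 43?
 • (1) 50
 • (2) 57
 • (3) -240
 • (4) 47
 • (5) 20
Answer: 1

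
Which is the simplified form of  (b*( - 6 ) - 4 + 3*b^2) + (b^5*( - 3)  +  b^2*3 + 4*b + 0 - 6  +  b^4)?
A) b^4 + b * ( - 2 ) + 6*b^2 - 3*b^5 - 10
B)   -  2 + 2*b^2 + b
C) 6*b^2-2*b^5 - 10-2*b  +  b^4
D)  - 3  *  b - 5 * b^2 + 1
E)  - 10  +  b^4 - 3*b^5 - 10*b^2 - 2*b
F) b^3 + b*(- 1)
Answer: A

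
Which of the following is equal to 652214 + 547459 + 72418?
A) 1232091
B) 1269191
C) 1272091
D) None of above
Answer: C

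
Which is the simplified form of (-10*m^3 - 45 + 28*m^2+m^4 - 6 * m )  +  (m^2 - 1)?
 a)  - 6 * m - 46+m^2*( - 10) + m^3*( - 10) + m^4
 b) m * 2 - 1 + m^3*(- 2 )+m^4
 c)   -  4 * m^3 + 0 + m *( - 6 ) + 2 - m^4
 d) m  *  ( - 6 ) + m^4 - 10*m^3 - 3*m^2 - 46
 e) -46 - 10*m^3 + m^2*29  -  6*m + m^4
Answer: e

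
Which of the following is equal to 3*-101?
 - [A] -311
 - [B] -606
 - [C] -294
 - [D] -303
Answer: D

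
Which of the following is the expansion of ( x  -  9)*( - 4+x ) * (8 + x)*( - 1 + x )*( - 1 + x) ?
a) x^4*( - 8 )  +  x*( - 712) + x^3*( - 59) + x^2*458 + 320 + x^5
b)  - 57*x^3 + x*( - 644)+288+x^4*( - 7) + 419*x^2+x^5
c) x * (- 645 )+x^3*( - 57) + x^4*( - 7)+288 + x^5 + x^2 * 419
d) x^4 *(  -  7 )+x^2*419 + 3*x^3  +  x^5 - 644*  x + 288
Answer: b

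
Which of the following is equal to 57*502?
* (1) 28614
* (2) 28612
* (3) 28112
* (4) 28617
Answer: 1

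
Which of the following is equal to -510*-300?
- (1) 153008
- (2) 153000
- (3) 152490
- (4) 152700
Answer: 2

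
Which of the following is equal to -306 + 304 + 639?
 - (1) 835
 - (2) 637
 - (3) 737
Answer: 2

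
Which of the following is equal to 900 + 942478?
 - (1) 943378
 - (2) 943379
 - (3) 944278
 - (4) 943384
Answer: 1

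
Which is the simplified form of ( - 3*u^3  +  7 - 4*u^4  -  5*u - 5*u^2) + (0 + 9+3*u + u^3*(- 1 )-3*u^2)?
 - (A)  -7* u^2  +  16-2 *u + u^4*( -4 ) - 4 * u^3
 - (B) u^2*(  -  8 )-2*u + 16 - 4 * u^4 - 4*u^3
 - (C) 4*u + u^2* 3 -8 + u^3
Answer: B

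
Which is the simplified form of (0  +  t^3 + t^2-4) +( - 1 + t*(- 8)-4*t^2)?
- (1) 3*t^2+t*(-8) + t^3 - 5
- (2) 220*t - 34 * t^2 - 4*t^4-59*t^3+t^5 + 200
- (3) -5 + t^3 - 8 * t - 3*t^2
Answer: 3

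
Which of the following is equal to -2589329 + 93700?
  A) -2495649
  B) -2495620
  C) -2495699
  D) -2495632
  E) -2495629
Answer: E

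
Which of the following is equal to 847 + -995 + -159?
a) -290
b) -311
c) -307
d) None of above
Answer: c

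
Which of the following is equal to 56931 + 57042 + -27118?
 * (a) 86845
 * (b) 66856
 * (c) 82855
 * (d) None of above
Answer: d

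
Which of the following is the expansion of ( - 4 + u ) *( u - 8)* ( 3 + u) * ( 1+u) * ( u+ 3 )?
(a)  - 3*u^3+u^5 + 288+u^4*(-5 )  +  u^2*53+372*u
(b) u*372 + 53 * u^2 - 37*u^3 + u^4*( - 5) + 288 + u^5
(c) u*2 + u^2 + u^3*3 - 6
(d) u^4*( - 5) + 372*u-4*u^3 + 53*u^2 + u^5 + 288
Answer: b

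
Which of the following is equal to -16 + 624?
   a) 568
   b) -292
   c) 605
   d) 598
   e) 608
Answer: e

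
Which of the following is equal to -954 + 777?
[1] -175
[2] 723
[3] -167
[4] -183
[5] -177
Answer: 5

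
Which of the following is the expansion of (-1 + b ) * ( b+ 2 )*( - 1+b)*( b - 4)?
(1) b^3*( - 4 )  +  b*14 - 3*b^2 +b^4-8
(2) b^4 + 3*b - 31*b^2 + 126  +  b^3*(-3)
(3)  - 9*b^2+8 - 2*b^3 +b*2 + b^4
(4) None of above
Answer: 1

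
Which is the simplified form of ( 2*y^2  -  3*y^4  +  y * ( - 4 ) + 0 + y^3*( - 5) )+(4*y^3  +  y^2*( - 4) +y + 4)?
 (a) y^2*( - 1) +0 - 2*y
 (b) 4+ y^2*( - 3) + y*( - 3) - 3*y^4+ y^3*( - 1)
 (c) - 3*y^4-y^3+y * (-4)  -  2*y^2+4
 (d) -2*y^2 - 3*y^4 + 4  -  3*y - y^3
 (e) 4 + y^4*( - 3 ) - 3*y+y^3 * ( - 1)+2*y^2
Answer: d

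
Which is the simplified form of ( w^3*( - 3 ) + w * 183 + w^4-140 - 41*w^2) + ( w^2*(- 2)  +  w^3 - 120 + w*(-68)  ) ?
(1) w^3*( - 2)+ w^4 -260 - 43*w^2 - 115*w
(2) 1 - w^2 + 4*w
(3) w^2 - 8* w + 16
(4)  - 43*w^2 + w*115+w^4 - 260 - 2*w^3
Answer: 4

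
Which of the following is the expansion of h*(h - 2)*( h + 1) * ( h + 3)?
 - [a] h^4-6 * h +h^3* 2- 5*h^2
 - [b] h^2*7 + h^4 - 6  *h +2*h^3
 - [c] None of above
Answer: a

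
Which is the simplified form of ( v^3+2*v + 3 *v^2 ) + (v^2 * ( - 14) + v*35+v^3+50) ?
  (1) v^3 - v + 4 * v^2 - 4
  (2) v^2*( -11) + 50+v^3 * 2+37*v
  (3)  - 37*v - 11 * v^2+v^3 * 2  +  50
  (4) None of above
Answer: 2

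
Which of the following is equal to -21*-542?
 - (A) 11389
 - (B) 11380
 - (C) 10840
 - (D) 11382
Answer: D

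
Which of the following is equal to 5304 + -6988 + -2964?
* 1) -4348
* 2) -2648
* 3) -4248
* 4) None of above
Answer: 4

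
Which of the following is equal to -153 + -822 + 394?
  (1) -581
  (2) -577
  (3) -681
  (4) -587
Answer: 1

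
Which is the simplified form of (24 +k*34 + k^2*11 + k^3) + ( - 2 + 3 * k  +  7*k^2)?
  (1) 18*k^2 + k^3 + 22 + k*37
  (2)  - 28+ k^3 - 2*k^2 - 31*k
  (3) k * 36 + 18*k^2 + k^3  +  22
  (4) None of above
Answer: 1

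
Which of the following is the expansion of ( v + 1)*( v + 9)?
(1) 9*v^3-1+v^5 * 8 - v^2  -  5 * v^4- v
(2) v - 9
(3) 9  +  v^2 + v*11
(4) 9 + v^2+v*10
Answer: 4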